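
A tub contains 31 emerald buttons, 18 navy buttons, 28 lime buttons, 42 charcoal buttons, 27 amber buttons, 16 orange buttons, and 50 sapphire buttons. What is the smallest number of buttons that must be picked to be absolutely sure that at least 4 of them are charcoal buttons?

174

In the worst case for collecting charcoal buttons, every non-charcoal button comes out first.
There are 31 + 18 + 28 + 27 + 16 + 50 = 170 non-charcoal buttons altogether.
After those, each further button must be charcoal, so 170 + 4 = 174 draws guarantee 4 charcoal buttons.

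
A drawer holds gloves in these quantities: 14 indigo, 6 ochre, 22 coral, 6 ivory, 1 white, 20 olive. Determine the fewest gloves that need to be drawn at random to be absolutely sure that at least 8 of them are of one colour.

An adversary could hand out at most 7 gloves per colour (ochre, ivory, white run out sooner): 7 + 6 + 7 + 6 + 1 + 7 = 34 gloves and still no colour has 8.
Pigeonhole: one more glove lands in a colour already at 7, so 35 draws are enough and 34 are not.

35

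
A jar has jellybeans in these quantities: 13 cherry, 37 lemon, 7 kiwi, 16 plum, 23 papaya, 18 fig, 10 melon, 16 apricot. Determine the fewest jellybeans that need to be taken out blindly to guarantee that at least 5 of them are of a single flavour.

33

By pigeonhole, the 8 flavours are the holes; the jellybeans drawn are the pigeons.
To avoid 5 of any one flavour, the worst case takes at most 4 of each flavour.
That gives 4 + 4 + 4 + 4 + 4 + 4 + 4 + 4 = 32 jellybeans with no flavour reaching 5.
The next jellybean forces some flavour to 5, so 32 + 1 = 33.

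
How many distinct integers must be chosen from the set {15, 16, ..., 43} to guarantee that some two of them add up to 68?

Group the elements by complementary pair {x, 68−x}: {25,43}, {26,42}, {27,41}, …, giving 9 two-element pairs, the single value 34 (it cannot pair with itself since the integers are distinct), and 10 integers whose partner 68−x falls outside [15,43].
Treating each of those 20 groups as a pigeonhole, one can pick one integer per group — 20 integers — with no two summing to 68.
The 21st integer lands in an occupied pair, forcing a sum of 68.

21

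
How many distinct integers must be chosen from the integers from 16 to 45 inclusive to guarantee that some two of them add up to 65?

Two chosen integers sum to 65 exactly when both halves of some pair {x, 65−x} with 20 ≤ x ≤ 65−x ≤ 45 are chosen — 13 such pairs.
The remaining 4 elements (those with no distinct partner in range) can never complete a 65-sum, so the worst case takes all of them and one from each pair: 4 + 13 = 17.
The 18th integer has to be the second member of some pair, so 17 + 1 = 18.

18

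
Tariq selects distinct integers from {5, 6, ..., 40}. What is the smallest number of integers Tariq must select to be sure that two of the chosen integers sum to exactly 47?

20

Two chosen integers sum to 47 exactly when both halves of some pair {x, 47−x} with 7 ≤ x ≤ 47−x ≤ 40 are chosen — 17 such pairs.
The remaining 2 elements (those with no distinct partner in range) can never complete a 47-sum, so the worst case takes all of them and one from each pair: 2 + 17 = 19.
The 20th integer has to be the second member of some pair, so 19 + 1 = 20.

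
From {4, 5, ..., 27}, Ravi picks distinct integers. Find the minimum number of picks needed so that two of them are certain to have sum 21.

A set avoiding the sum 21 can contain at most one of each pair {x, 21−x}, plus the 10 elements whose complement lies outside the range.
The integers 11, …, 27 (17 of them) are such a set: any two sum to at least 11+12 = 23 > 21.
Any 18th integer completes one of the 7 pairs, so 18 choices force a sum of 21.

18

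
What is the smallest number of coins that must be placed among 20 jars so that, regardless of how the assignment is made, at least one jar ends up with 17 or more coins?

321

With 320 coins one could put exactly 16 in each of the 20 jars, and no jar would reach 17.
One more coin must land in a jar that already has 16, giving it 17.
So 20 × 16 + 1 = 321 coins are required.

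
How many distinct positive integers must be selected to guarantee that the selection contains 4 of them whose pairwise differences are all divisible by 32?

97

Integers whose pairwise differences are multiples of 32 are exactly those sharing a remainder mod 32. The 32 residue classes mod 32 are the pigeonholes.
With 96 integers one could put 3 in each residue class and have no class reach 4.
The 97th integer pushes some class to 4, so 32·3 + 1 = 97.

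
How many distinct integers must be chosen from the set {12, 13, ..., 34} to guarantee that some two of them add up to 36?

A set avoiding the sum 36 can contain at most one of each pair {x, 36−x}, plus the 11 elements whose complement lies outside the range or equal to its own complement.
The integers 18, …, 34 (17 of them) are such a set: any two sum to at least 18+19 = 37 > 36.
By pigeonhole, any 18th integer completes one of the 6 pairs, so 18 choices force a sum of 36.

18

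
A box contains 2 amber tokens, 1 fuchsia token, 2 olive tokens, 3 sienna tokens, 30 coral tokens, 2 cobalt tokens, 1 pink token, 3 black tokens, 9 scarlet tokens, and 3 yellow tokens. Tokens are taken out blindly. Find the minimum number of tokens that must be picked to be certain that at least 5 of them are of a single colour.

An adversary could hand out at most 4 tokens per colour (8 colours run out sooner): 2 + 1 + 2 + 3 + 4 + 2 + 1 + 3 + 4 + 3 = 25 tokens and still no colour has 5.
One more token lands in a colour already at 4, so 26 draws are enough and 25 are not.

26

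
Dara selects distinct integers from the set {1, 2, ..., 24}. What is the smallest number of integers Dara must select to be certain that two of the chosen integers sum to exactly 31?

Two chosen integers sum to 31 exactly when both halves of some pair {x, 31−x} with 7 ≤ x ≤ 31−x ≤ 24 are chosen — 9 such pairs.
The remaining 6 elements (those with no distinct partner in range) can never complete a 31-sum, so the worst case takes all of them and one from each pair: 6 + 9 = 15.
The 16th integer has to be the second member of some pair, so 15 + 1 = 16.

16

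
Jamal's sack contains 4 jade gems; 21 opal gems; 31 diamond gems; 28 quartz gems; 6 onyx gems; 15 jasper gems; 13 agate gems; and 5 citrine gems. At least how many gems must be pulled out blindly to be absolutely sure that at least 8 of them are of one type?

An adversary could hand out at most 7 gems per type (jade, onyx, citrine run out sooner): 4 + 7 + 7 + 7 + 6 + 7 + 7 + 5 = 50 gems and still no type has 8.
By the pigeonhole principle, one more gem lands in a type already at 7, so 51 draws are enough and 50 are not.

51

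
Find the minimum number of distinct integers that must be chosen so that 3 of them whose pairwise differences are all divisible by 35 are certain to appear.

Integers whose pairwise differences are multiples of 35 are exactly those sharing a remainder mod 35. The 35 residue classes mod 35 are the pigeonholes.
With 70 integers one could put 2 in each residue class and have no class reach 3.
The 71st integer pushes some class to 3, so 35·2 + 1 = 71.

71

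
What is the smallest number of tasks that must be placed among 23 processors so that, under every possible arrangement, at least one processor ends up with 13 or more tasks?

277

With 276 tasks one could put exactly 12 in each of the 23 processors, and no processor would reach 13.
One more task must land in a processor that already has 12, giving it 13.
So 23 × 12 + 1 = 277 tasks are required.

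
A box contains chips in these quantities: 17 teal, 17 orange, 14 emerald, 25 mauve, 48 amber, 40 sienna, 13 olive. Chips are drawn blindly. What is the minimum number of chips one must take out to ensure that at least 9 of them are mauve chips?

158

In the worst case for collecting mauve chips, every non-mauve chip comes out first.
There are 17 + 17 + 14 + 48 + 40 + 13 = 149 non-mauve chips altogether.
After those, each further chip must be mauve, so 149 + 9 = 158 draws guarantee 9 mauve chips.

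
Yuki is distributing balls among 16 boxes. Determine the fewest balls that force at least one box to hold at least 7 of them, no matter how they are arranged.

With 96 balls one could put exactly 6 in each of the 16 boxes, and no box would reach 7.
By the pigeonhole principle, one more ball must land in a box that already has 6, giving it 7.
So 16 × 6 + 1 = 97 balls are required.

97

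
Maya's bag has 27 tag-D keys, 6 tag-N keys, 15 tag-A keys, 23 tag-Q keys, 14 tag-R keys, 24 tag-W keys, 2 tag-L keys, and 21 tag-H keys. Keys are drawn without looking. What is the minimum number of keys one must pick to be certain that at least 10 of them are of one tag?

By pigeonhole, the 8 tags are the holes; the keys drawn are the pigeons.
To avoid 10 of any one tag, the worst case takes at most 9 of each tag, or every key of a tag that has fewer than 9.
That gives 9 + 6 + 9 + 9 + 9 + 9 + 2 + 9 = 62 keys with no tag reaching 10.
The next key forces some tag to 10, so 62 + 1 = 63.

63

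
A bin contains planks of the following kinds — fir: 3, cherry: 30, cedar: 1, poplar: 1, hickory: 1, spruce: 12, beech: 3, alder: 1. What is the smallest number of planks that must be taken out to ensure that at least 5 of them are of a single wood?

An adversary could hand out at most 4 planks per wood (6 woods run out sooner): 3 + 4 + 1 + 1 + 1 + 4 + 3 + 1 = 18 planks and still no wood has 5.
Pigeonhole: one more plank lands in a wood already at 4, so 19 draws are enough and 18 are not.

19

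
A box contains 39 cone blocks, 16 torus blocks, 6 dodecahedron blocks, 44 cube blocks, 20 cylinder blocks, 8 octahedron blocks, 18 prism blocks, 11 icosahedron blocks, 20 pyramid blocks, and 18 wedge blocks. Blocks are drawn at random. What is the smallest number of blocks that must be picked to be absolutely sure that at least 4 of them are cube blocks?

160

In the worst case for collecting cube blocks, every non-cube block comes out first.
There are 39 + 16 + 6 + 20 + 8 + 18 + 11 + 20 + 18 = 156 non-cube blocks altogether.
After those, each further block must be cube, so 156 + 4 = 160 draws guarantee 4 cube blocks.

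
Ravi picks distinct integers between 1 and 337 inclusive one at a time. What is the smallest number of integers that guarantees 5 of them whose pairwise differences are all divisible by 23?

93

Integers whose pairwise differences are multiples of 23 are exactly those sharing a remainder mod 23. By the pigeonhole principle, the 23 residue classes mod 23 are the pigeonholes.
With 92 integers one could put 4 in each residue class and have no class reach 5.
The 93rd integer pushes some class to 5, so 23·4 + 1 = 93.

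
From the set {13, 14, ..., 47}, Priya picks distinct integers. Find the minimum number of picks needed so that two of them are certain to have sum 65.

A set avoiding the sum 65 can contain at most one of each pair {x, 65−x}, plus the 5 elements whose complement lies outside the range.
The integers 13, …, 32 (20 of them) are such a set: any two sum to at least 13+14 = 27 and at most 31+32 = 63 < 65.
Pigeonhole: any 21st integer completes one of the 15 pairs, so 21 choices force a sum of 65.

21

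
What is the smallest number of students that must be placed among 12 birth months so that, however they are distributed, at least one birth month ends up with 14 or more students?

With 156 students one could put exactly 13 in each of the 12 birth months, and no birth month would reach 14.
Pigeonhole: one more student must land in a birth month that already has 13, giving it 14.
So 12 × 13 + 1 = 157 students are required.

157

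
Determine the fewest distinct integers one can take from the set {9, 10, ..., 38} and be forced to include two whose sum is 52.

19

Group the elements by complementary pair {x, 52−x}: {14,38}, {15,37}, {16,36}, …, giving 12 two-element pairs; the single value 26 (it cannot pair with itself since the integers are distinct); and 5 integers whose partner 52−x falls outside [9,38].
Treating each of those 18 groups as a pigeonhole, one can pick one integer per group — 18 integers — with no two summing to 52.
The 19th integer lands in an occupied pair, forcing a sum of 52.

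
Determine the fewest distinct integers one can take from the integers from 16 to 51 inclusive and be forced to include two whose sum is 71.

21

Group the elements by complementary pair {x, 71−x}: {20,51}, {21,50}, {22,49}, …, giving 16 two-element pairs and 4 integers whose partner 71−x falls outside [16,51].
Treating each of those 20 groups as a pigeonhole, one can pick one integer per group — 20 integers — with no two summing to 71.
The 21st integer lands in an occupied pair, forcing a sum of 71.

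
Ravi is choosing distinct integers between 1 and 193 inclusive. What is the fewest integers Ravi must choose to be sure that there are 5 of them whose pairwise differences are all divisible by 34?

Integers whose pairwise differences are multiples of 34 are exactly those sharing a remainder mod 34. The 34 residue classes mod 34 are the pigeonholes.
With 136 integers one could put 4 in each residue class and have no class reach 5.
The 137th integer pushes some class to 5, so 34·4 + 1 = 137.

137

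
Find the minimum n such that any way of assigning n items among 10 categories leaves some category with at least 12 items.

With 110 items one could put exactly 11 in each of the 10 categories, and no category would reach 12.
One more item must land in a category that already has 11, giving it 12.
So 10 × 11 + 1 = 111 items are required.

111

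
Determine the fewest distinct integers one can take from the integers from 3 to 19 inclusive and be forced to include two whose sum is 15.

13

A set avoiding the sum 15 can contain at most one of each pair {x, 15−x}, plus the 7 elements whose complement lies outside the range.
The integers 8, …, 19 (12 of them) are such a set: any two sum to at least 8+9 = 17 > 15.
Any 13th integer completes one of the 5 pairs, so 13 choices force a sum of 15.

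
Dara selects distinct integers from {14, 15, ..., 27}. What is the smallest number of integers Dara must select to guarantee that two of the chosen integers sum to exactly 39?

9

Group the elements by complementary pair {x, 39−x}: {14,25}, {15,24}, {16,23}, …, giving 6 two-element pairs and 2 integers whose partner 39−x falls outside [14,27].
Treating each of those 8 groups as a pigeonhole, one can pick one integer per group — 8 integers — with no two summing to 39.
The 9th integer lands in an occupied pair, forcing a sum of 39.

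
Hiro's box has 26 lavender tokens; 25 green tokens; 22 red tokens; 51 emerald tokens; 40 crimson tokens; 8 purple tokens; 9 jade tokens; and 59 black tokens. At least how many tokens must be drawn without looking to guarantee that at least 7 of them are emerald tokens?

196

In the worst case for collecting emerald tokens, every non-emerald token comes out first.
There are 26 + 25 + 22 + 40 + 8 + 9 + 59 = 189 non-emerald tokens altogether.
After those, each further token must be emerald, so 189 + 7 = 196 draws guarantee 7 emerald tokens.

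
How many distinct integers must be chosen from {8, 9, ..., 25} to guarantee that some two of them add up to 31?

A set avoiding the sum 31 can contain at most one of each pair {x, 31−x}, plus the 2 elements whose complement lies outside the range.
The integers 16, …, 25 (10 of them) are such a set: any two sum to at least 16+17 = 33 > 31.
Any 11th integer completes one of the 8 pairs, so 11 choices force a sum of 31.

11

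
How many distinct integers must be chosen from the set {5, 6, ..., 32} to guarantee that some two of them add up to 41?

17

A set avoiding the sum 41 can contain at most one of each pair {x, 41−x}, plus the 4 elements whose complement lies outside the range.
The integers 5, …, 20 (16 of them) are such a set: any two sum to at least 5+6 = 11 and at most 19+20 = 39 < 41.
By pigeonhole, any 17th integer completes one of the 12 pairs, so 17 choices force a sum of 41.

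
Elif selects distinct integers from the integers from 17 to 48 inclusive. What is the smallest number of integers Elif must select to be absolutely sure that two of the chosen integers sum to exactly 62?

19

A set avoiding the sum 62 can contain at most one of each pair {x, 62−x}, plus the 4 elements whose complement lies outside the range or equal to its own complement.
The integers 31, …, 48 (18 of them) are such a set: any two sum to at least 31+32 = 63 > 62.
Any 19th integer completes one of the 14 pairs, so 19 choices force a sum of 62.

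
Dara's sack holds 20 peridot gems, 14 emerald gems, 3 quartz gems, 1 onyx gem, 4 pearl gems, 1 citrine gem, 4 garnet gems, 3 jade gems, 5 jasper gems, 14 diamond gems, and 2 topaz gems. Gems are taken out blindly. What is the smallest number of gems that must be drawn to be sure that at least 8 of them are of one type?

45

An adversary could hand out at most 7 gems per type (8 types run out sooner): 7 + 7 + 3 + 1 + 4 + 1 + 4 + 3 + 5 + 7 + 2 = 44 gems and still no type has 8.
One more gem lands in a type already at 7, so 45 draws are enough and 44 are not.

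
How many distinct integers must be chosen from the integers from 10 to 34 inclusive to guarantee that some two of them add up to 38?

Two chosen integers sum to 38 exactly when both halves of some pair {x, 38−x} with 10 ≤ x ≤ 38−x ≤ 28 are chosen — 9 such pairs.
The remaining 7 elements (those with no distinct partner in range) can never complete a 38-sum, so the worst case takes all of them and one from each pair: 7 + 9 = 16.
The 17th integer has to be the second member of some pair, so 16 + 1 = 17.

17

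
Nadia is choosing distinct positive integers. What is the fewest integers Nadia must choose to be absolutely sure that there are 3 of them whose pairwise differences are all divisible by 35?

Integers whose pairwise differences are multiples of 35 are exactly those sharing a remainder mod 35. By the pigeonhole principle, the 35 residue classes mod 35 are the pigeonholes.
With 70 integers one could put 2 in each residue class and have no class reach 3.
The 71st integer pushes some class to 3, so 35·2 + 1 = 71.

71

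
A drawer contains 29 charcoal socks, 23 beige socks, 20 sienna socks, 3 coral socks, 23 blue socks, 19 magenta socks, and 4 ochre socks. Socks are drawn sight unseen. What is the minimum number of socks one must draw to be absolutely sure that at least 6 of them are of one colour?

The 7 colours are the holes; the socks drawn are the pigeons.
To avoid 6 of any one colour, the worst case takes at most 5 of each colour, or every sock of a colour that has fewer than 5.
That gives 5 + 5 + 5 + 3 + 5 + 5 + 4 = 32 socks with no colour reaching 6.
The next sock forces some colour to 6, so 32 + 1 = 33.

33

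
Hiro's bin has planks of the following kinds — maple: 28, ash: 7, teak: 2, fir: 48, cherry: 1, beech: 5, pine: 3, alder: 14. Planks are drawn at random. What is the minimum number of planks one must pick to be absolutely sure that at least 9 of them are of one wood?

43

The 8 woods are the holes; the planks drawn are the pigeons.
To avoid 9 of any one wood, the worst case takes at most 8 of each wood, or every plank of a wood that has fewer than 8.
That gives 8 + 7 + 2 + 8 + 1 + 5 + 3 + 8 = 42 planks with no wood reaching 9.
The next plank forces some wood to 9, so 42 + 1 = 43.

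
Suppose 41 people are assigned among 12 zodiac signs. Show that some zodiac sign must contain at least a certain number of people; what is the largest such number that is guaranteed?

Pigeonhole: the 12 zodiac signs are the holes and the 41 people are the pigeons.
If every zodiac sign held at most 3 people, the total would be at most 12 × 3 = 36, which is less than 41.
So some zodiac sign holds at least ⌈41/12⌉ = 4 people.

4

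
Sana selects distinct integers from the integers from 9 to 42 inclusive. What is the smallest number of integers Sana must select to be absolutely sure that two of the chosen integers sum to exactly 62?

Group the elements by complementary pair {x, 62−x}: {20,42}, {21,41}, {22,40}, …, giving 11 two-element pairs, the single value 31 (it cannot pair with itself since the integers are distinct), and 11 integers whose partner 62−x falls outside [9,42].
Treating each of those 23 groups as a pigeonhole, one can pick one integer per group — 23 integers — with no two summing to 62.
The 24th integer lands in an occupied pair, forcing a sum of 62.

24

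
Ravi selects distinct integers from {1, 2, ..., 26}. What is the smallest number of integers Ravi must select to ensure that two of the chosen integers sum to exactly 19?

Group the elements by complementary pair {x, 19−x}: {1,18}, {2,17}, {3,16}, …, giving 9 two-element pairs and 8 integers whose partner 19−x falls outside [1,26].
By pigeonhole, treating each of those 17 groups as a pigeonhole, one can pick one integer per group — 17 integers — with no two summing to 19.
The 18th integer lands in an occupied pair, forcing a sum of 19.

18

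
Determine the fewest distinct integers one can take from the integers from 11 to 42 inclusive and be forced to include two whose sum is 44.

A set avoiding the sum 44 can contain at most one of each pair {x, 44−x}, plus the 10 elements whose complement lies outside the range or equal to its own complement.
The integers 22, …, 42 (21 of them) are such a set: any two sum to at least 22+23 = 45 > 44.
By pigeonhole, any 22nd integer completes one of the 11 pairs, so 22 choices force a sum of 44.

22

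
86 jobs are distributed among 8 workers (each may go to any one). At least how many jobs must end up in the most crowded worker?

11

The 8 workers are the holes and the 86 jobs are the pigeons.
If every worker held at most 10 jobs, the total would be at most 8 × 10 = 80, which is less than 86.
So some worker holds at least ⌈86/8⌉ = 11 jobs.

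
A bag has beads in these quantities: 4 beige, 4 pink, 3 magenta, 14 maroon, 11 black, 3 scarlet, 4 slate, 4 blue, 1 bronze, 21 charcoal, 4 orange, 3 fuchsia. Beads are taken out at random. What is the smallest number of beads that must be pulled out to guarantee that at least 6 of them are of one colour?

Pigeonhole: the 12 colours are the holes; the beads drawn are the pigeons.
To avoid 6 of any one colour, the worst case takes at most 5 of each colour, or every bead of a colour that has fewer than 5.
That gives 4 + 4 + 3 + 5 + 5 + 3 + 4 + 4 + 1 + 5 + 4 + 3 = 45 beads with no colour reaching 6.
The next bead forces some colour to 6, so 45 + 1 = 46.

46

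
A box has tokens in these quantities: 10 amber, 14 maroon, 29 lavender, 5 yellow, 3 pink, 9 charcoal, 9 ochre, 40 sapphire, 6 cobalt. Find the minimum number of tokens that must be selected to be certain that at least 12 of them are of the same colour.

76

Put each drawn token into a box by colour. The largest draw with every box below 12 takes min(count, 11) from each colour; colours with fewer than 11 contribute all they have.
Σ min(cᵢ, 11) = 10 + 11 + 11 + 5 + 3 + 9 + 9 + 11 + 6 = 75.
Draw number 75 + 1 = 76 must push one box to 12.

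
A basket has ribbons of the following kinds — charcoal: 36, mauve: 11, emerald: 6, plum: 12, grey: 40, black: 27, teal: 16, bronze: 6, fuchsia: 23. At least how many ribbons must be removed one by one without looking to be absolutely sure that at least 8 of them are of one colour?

62

An adversary could hand out at most 7 ribbons per colour (emerald, bronze run out sooner): 7 + 7 + 6 + 7 + 7 + 7 + 7 + 6 + 7 = 61 ribbons and still no colour has 8.
Pigeonhole: one more ribbon lands in a colour already at 7, so 62 draws are enough and 61 are not.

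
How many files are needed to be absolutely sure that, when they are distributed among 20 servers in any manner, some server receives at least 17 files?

321

With 320 files one could put exactly 16 in each of the 20 servers, and no server would reach 17.
One more file must land in a server that already has 16, giving it 17.
So 20 × 16 + 1 = 321 files are required.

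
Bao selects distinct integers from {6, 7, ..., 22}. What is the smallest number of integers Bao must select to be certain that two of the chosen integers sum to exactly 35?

13

Group the elements by complementary pair {x, 35−x}: {13,22}, {14,21}, {15,20}, …, giving 5 two-element pairs and 7 integers whose partner 35−x falls outside [6,22].
By pigeonhole, treating each of those 12 groups as a pigeonhole, one can pick one integer per group — 12 integers — with no two summing to 35.
The 13th integer lands in an occupied pair, forcing a sum of 35.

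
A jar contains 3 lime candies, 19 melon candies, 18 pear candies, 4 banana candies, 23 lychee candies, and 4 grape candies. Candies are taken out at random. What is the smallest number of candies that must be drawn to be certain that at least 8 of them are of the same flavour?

An adversary could hand out at most 7 candies per flavour (lime, banana, grape run out sooner): 3 + 7 + 7 + 4 + 7 + 4 = 32 candies and still no flavour has 8.
Pigeonhole: one more candy lands in a flavour already at 7, so 33 draws are enough and 32 are not.

33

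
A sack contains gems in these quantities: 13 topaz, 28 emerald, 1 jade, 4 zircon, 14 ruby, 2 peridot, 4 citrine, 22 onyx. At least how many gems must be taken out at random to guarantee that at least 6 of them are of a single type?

32

An adversary could hand out at most 5 gems per type (4 types run out sooner): 5 + 5 + 1 + 4 + 5 + 2 + 4 + 5 = 31 gems and still no type has 6.
One more gem lands in a type already at 5, so 32 draws are enough and 31 are not.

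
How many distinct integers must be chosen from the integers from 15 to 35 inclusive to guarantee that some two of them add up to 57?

15

Two chosen integers sum to 57 exactly when both halves of some pair {x, 57−x} with 22 ≤ x ≤ 57−x ≤ 35 are chosen — 7 such pairs.
The remaining 7 elements (those with no distinct partner in range) can never complete a 57-sum, so the worst case takes all of them and one from each pair: 7 + 7 = 14.
By the pigeonhole principle, the 15th integer has to be the second member of some pair, so 14 + 1 = 15.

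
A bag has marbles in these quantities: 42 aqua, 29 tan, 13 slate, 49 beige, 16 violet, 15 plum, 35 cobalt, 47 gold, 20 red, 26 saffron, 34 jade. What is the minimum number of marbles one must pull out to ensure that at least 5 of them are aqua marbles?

289

In the worst case for collecting aqua marbles, every non-aqua marble comes out first.
There are 29 + 13 + 49 + 16 + 15 + 35 + 47 + 20 + 26 + 34 = 284 non-aqua marbles altogether.
After those, each further marble must be aqua, so 284 + 5 = 289 draws guarantee 5 aqua marbles.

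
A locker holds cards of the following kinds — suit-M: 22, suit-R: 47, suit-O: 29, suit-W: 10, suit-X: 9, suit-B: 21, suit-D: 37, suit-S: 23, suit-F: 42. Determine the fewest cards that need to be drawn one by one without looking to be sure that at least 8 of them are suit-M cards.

In the worst case for collecting suit-M cards, every non-suit-M card comes out first.
There are 47 + 29 + 10 + 9 + 21 + 37 + 23 + 42 = 218 non-suit-M cards altogether.
After those, each further card must be suit-M, so 218 + 8 = 226 draws guarantee 8 suit-M cards.

226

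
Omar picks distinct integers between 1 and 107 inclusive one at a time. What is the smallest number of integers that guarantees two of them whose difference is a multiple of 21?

22

Integers whose pairwise differences are multiples of 21 are exactly those sharing a remainder mod 21. By pigeonhole, the 21 residue classes mod 21 are the pigeonholes.
With 21 integers one could put 1 in each residue class and have no class reach 2.
The 22nd integer pushes some class to 2, so 21·1 + 1 = 22.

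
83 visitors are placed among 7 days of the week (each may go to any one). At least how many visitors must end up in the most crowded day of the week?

By pigeonhole, the 7 days of the week are the holes and the 83 visitors are the pigeons.
If every day of the week held at most 11 visitors, the total would be at most 7 × 11 = 77, which is less than 83.
So some day of the week holds at least ⌈83/7⌉ = 12 visitors.

12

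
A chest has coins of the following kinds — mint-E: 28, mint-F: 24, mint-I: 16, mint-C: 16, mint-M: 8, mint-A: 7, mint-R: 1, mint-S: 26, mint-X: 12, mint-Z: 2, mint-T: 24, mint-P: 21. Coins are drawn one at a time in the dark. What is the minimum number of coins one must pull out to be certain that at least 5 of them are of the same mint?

44

Put each drawn coin into a box by mint. The largest draw with every box below 5 takes min(count, 4) from each mint; mints with fewer than 4 contribute all they have.
Σ min(cᵢ, 4) = 4 + 4 + 4 + 4 + 4 + 4 + 1 + 4 + 4 + 2 + 4 + 4 = 43.
Draw number 43 + 1 = 44 must push one box to 5.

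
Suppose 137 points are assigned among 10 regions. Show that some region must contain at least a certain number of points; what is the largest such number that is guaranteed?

14

By the pigeonhole principle, the 10 regions are the holes and the 137 points are the pigeons.
If every region held at most 13 points, the total would be at most 10 × 13 = 130, which is less than 137.
So some region holds at least ⌈137/10⌉ = 14 points.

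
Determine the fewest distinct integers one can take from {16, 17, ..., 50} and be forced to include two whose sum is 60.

22

Two chosen integers sum to 60 exactly when both halves of some pair {x, 60−x} with 16 ≤ x ≤ 60−x ≤ 44 are chosen — 14 such pairs.
The remaining 7 elements (those with no distinct partner in range) can never complete a 60-sum, so the worst case takes all of them and one from each pair: 7 + 14 = 21.
By the pigeonhole principle, the 22nd integer has to be the second member of some pair, so 21 + 1 = 22.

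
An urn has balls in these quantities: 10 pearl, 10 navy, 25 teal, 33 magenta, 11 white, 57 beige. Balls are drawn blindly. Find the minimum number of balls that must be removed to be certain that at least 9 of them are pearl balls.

In the worst case for collecting pearl balls, every non-pearl ball comes out first.
There are 10 + 25 + 33 + 11 + 57 = 136 non-pearl balls altogether.
After those, each further ball must be pearl, so 136 + 9 = 145 draws guarantee 9 pearl balls.

145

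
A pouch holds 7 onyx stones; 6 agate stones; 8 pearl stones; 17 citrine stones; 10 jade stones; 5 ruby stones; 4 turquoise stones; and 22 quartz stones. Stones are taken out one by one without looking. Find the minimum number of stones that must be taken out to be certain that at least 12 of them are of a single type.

The 8 types are the holes; the stones drawn are the pigeons.
To avoid 12 of any one type, the worst case takes at most 11 of each type, or every stone of a type that has fewer than 11.
That gives 7 + 6 + 8 + 11 + 10 + 5 + 4 + 11 = 62 stones with no type reaching 12.
The next stone forces some type to 12, so 62 + 1 = 63.

63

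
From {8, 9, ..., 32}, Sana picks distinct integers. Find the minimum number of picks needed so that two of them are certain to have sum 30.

Group the elements by complementary pair {x, 30−x}: {8,22}, {9,21}, {10,20}, …, giving 7 two-element pairs; the single value 15 (it cannot pair with itself since the integers are distinct); and 10 integers whose partner 30−x falls outside [8,32].
By pigeonhole, treating each of those 18 groups as a pigeonhole, one can pick one integer per group — 18 integers — with no two summing to 30.
The 19th integer lands in an occupied pair, forcing a sum of 30.

19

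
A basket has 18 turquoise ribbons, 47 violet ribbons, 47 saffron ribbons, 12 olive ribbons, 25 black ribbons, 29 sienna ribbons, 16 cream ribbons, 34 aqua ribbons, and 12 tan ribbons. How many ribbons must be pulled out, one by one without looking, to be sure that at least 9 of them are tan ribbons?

237

In the worst case for collecting tan ribbons, every non-tan ribbon comes out first.
There are 18 + 47 + 47 + 12 + 25 + 29 + 16 + 34 = 228 non-tan ribbons altogether.
After those, each further ribbon must be tan, so 228 + 9 = 237 draws guarantee 9 tan ribbons.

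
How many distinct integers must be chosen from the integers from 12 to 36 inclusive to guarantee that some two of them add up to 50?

A set avoiding the sum 50 can contain at most one of each pair {x, 50−x}, plus the 3 elements whose complement lies outside the range or equal to its own complement.
The integers 12, …, 25 (14 of them) are such a set: any two sum to at least 12+13 = 25 and at most 24+25 = 49 < 50.
Pigeonhole: any 15th integer completes one of the 11 pairs, so 15 choices force a sum of 50.

15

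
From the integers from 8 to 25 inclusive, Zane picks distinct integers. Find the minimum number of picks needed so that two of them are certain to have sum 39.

13

Two chosen integers sum to 39 exactly when both halves of some pair {x, 39−x} with 14 ≤ x ≤ 39−x ≤ 25 are chosen — 6 such pairs.
The remaining 6 elements (those with no distinct partner in range) can never complete a 39-sum, so the worst case takes all of them and one from each pair: 6 + 6 = 12.
By pigeonhole, the 13th integer has to be the second member of some pair, so 12 + 1 = 13.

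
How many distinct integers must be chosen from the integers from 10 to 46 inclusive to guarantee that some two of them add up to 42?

27

Two chosen integers sum to 42 exactly when both halves of some pair {x, 42−x} with 10 ≤ x ≤ 42−x ≤ 32 are chosen — 11 such pairs.
The remaining 15 elements (those with no distinct partner in range) can never complete a 42-sum, so the worst case takes all of them and one from each pair: 15 + 11 = 26.
By pigeonhole, the 27th integer has to be the second member of some pair, so 26 + 1 = 27.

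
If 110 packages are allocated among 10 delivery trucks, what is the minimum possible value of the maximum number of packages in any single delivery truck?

The 10 delivery trucks are the holes and the 110 packages are the pigeons.
If every delivery truck held at most 10 packages, the total would be at most 10 × 10 = 100, which is less than 110.
So some delivery truck holds at least ⌈110/10⌉ = 11 packages.

11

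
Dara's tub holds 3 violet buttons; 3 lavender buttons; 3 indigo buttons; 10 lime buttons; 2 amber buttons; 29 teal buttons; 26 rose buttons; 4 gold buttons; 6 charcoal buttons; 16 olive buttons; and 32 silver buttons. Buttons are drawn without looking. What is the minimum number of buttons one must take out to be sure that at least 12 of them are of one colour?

76

An adversary could hand out at most 11 buttons per colour (7 colours run out sooner): 3 + 3 + 3 + 10 + 2 + 11 + 11 + 4 + 6 + 11 + 11 = 75 buttons and still no colour has 12.
One more button lands in a colour already at 11, so 76 draws are enough and 75 are not.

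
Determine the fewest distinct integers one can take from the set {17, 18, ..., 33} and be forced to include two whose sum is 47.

11

Group the elements by complementary pair {x, 47−x}: {17,30}, {18,29}, {19,28}, …, giving 7 two-element pairs and 3 integers whose partner 47−x falls outside [17,33].
Treating each of those 10 groups as a pigeonhole, one can pick one integer per group — 10 integers — with no two summing to 47.
The 11th integer lands in an occupied pair, forcing a sum of 47.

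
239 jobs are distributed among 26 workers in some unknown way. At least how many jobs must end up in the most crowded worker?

By the pigeonhole principle, the 26 workers are the holes and the 239 jobs are the pigeons.
If every worker held at most 9 jobs, the total would be at most 26 × 9 = 234, which is less than 239.
So some worker holds at least ⌈239/26⌉ = 10 jobs.

10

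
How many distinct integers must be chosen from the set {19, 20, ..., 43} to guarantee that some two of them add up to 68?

17

Two chosen integers sum to 68 exactly when both halves of some pair {x, 68−x} with 25 ≤ x ≤ 68−x ≤ 43 are chosen — 9 such pairs.
The remaining 7 elements (those with no distinct partner in range) can never complete a 68-sum, so the worst case takes all of them and one from each pair: 7 + 9 = 16.
By pigeonhole, the 17th integer has to be the second member of some pair, so 16 + 1 = 17.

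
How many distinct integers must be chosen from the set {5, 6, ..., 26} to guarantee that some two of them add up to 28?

Two chosen integers sum to 28 exactly when both halves of some pair {x, 28−x} with 5 ≤ x ≤ 28−x ≤ 23 are chosen — 9 such pairs.
The remaining 4 elements (those with no distinct partner in range) can never complete a 28-sum, so the worst case takes all of them and one from each pair: 4 + 9 = 13.
By the pigeonhole principle, the 14th integer has to be the second member of some pair, so 13 + 1 = 14.

14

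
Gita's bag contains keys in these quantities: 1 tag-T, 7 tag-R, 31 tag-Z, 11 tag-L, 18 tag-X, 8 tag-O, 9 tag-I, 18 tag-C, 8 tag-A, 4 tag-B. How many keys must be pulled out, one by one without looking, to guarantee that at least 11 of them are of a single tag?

Pigeonhole: the 10 tags are the holes; the keys drawn are the pigeons.
To avoid 11 of any one tag, the worst case takes at most 10 of each tag, or every key of a tag that has fewer than 10.
That gives 1 + 7 + 10 + 10 + 10 + 8 + 9 + 10 + 8 + 4 = 77 keys with no tag reaching 11.
The next key forces some tag to 11, so 77 + 1 = 78.

78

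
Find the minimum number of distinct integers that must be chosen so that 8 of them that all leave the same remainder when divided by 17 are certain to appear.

120

The 17 residue classes mod 17 are the pigeonholes.
With 119 integers one could put 7 in each residue class and have no class reach 8.
The 120th integer pushes some class to 8, so 17·7 + 1 = 120.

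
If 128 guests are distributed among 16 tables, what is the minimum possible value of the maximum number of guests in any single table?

The 16 tables are the holes and the 128 guests are the pigeons.
If every table held at most 7 guests, the total would be at most 16 × 7 = 112, which is less than 128.
So some table holds at least ⌈128/16⌉ = 8 guests.

8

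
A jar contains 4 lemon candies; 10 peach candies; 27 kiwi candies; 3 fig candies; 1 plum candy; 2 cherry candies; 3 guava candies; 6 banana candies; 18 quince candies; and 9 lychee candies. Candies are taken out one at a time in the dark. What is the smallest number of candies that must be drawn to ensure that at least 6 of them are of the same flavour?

39

An adversary could hand out at most 5 candies per flavour (5 flavours run out sooner): 4 + 5 + 5 + 3 + 1 + 2 + 3 + 5 + 5 + 5 = 38 candies and still no flavour has 6.
One more candy lands in a flavour already at 5, so 39 draws are enough and 38 are not.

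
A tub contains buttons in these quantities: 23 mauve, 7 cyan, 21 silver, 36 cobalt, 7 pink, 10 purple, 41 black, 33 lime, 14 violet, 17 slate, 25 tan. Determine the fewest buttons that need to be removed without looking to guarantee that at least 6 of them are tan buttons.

215

In the worst case for collecting tan buttons, every non-tan button comes out first.
There are 23 + 7 + 21 + 36 + 7 + 10 + 41 + 33 + 14 + 17 = 209 non-tan buttons altogether.
After those, each further button must be tan, so 209 + 6 = 215 draws guarantee 6 tan buttons.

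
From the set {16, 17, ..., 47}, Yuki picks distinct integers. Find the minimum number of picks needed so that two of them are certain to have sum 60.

Group the elements by complementary pair {x, 60−x}: {16,44}, {17,43}, {18,42}, …, giving 14 two-element pairs, the single value 30 (it cannot pair with itself since the integers are distinct), and 3 integers whose partner 60−x falls outside [16,47].
By the pigeonhole principle, treating each of those 18 groups as a pigeonhole, one can pick one integer per group — 18 integers — with no two summing to 60.
The 19th integer lands in an occupied pair, forcing a sum of 60.

19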